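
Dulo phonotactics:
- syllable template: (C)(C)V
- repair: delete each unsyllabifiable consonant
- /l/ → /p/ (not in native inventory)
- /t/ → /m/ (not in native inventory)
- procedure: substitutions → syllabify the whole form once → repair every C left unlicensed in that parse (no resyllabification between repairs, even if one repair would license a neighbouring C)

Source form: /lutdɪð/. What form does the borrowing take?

pumdɪ

Substitution: /l/ → /p/, /t/ → /m/, giving /pumdɪð/.
Under (C)(C)V, the unsyllabifiable consonants are /ð/ (no codas are permitted; onsets may contain at most 2 consonants).
Each unlicensed consonant is deleted: /ð/.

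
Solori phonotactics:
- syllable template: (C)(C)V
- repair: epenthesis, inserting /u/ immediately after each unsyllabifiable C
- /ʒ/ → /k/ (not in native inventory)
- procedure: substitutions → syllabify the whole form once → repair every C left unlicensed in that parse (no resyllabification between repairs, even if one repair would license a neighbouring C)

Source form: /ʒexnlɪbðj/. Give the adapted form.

kexunlɪbuðuju

Substitution: /ʒ/ → /k/, giving /kexnlɪbðj/.
The consonants /x/, /b/, /ð/, /j/ cannot be parsed into a legal (C)(C)V syllable (no codas are permitted; onsets may contain at most 2 consonants).
Epenthesis after each stranded consonant: /x/ → /xu/, /b/ → /bu/, /ð/ → /ðu/, /j/ → /ju/.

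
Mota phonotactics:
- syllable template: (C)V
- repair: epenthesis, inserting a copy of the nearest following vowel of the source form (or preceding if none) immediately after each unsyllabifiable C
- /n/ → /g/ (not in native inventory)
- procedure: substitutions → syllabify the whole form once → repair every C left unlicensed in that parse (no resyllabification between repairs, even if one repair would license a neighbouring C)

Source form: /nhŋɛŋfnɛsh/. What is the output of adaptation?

Substitution: /n/ → /g/, giving /ghŋɛŋfgɛsh/.
Syllabifying with onset maximization leaves /g/, /h/, /ŋ/, /f/, /s/, /h/ stranded (no codas are permitted; onsets are limited to one consonant).
Each unlicensed consonant becomes the onset of a new syllable: /g/ → /gɛ/, /h/ → /hɛ/, /ŋ/ → /ŋɛ/, /f/ → /fɛ/, /s/ → /sɛ/, /h/ → /hɛ/.

gɛhɛŋɛŋɛfɛgɛsɛhɛ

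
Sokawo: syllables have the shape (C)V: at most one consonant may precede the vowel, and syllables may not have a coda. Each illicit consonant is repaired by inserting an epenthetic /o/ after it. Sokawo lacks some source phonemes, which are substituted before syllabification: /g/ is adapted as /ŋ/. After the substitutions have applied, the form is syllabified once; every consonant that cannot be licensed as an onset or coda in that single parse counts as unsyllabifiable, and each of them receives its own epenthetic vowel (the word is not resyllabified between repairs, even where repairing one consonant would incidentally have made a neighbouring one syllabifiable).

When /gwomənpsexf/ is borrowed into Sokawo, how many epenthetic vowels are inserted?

5

After substitution the input is /ŋwomənpsexf/.
The unsyllabifiable consonants are /ŋ/, /n/, /p/, /x/, /f/; each receives one epenthetic vowel.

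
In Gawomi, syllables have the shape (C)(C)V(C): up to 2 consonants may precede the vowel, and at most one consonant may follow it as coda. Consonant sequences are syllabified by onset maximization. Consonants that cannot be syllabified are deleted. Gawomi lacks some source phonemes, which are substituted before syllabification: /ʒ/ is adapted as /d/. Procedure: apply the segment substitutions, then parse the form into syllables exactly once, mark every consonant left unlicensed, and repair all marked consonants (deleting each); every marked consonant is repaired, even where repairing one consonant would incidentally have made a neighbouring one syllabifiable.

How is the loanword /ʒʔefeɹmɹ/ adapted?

Substitution: /ʒ/ → /d/, giving /dʔefeɹmɹ/.
Syllabifying with onset maximization leaves /m/, /ɹ/ stranded (at most one coda consonant is licensed; onsets may contain at most 2 consonants).
Each unlicensed consonant is deleted: /m/, /ɹ/.

dʔefeɹ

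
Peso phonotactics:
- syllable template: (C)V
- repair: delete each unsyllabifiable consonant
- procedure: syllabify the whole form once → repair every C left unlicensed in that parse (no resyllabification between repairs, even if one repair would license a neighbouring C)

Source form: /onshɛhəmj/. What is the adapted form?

ohɛhə

Syllabifying with onset maximization leaves /n/, /s/, /m/, /j/ stranded (no codas are permitted; onsets are limited to one consonant).
Deleting the stranded consonants removes /n/, /s/, /m/, /j/.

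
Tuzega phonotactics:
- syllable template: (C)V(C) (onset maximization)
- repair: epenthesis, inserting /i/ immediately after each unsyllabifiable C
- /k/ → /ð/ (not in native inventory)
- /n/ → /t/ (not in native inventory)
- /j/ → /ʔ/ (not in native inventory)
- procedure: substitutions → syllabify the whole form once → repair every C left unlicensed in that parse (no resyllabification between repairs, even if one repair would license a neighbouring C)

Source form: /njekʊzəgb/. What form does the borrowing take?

Substitution: /n/ → /t/, /j/ → /ʔ/, /k/ → /ð/, giving /tʔeðʊzəgb/.
Syllabifying with onset maximization leaves /t/, /b/ stranded (at most one coda consonant is licensed; onsets are limited to one consonant).
Each unlicensed consonant becomes the onset of a new syllable: /t/ → /ti/, /b/ → /bi/.

tiʔeðʊzəgbi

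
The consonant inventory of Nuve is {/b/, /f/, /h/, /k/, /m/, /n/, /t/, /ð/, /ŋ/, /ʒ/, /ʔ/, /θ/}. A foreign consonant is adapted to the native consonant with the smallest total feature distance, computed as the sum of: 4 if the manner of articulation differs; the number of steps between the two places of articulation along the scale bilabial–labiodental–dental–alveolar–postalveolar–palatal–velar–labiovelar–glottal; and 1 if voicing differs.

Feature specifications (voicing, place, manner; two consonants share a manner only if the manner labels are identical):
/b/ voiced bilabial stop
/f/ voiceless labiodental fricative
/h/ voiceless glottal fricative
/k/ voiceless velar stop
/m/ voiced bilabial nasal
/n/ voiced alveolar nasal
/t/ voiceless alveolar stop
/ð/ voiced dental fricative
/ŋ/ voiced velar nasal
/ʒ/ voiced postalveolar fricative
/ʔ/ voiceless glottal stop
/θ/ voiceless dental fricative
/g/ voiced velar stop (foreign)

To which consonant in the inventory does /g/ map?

/k/ is closest: same manner (stop), place distance 0 (velar→velar), voicing differs (+1); total 1. Next closest is /ʔ/ at distance 3.

k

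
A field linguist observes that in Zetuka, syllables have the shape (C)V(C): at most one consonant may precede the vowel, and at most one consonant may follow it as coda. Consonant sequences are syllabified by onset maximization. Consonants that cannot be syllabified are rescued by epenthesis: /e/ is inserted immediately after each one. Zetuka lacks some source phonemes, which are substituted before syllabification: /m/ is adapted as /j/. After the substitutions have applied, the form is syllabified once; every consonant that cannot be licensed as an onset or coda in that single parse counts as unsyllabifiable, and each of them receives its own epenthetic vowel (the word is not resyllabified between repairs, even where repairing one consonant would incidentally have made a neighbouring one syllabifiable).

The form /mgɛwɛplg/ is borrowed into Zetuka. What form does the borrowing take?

jegɛwɛplege

Substitution: /m/ → /j/, giving /jgɛwɛplg/.
The consonants /j/, /l/, /g/ cannot be parsed into a legal (C)V(C) syllable (at most one coda consonant is licensed; onsets are limited to one consonant).
Each unlicensed consonant becomes the onset of a new syllable: /j/ → /je/, /l/ → /le/, /g/ → /ge/.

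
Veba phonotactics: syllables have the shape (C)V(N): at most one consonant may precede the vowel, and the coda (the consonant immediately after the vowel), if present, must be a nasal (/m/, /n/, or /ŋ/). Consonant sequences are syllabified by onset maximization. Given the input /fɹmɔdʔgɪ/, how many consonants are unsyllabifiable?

The consonants /f/, /ɹ/, /d/, /ʔ/ cannot be parsed into a legal (C)V(N) syllable (only a nasal (/m/, /n/, or /ŋ/) is licensed in coda position; onsets are limited to one consonant).

4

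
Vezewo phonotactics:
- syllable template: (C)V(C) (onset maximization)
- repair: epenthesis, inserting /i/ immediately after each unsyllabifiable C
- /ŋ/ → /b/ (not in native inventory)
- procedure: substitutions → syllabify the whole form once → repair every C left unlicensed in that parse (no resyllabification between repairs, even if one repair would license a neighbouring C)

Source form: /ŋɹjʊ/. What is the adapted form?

Substitution: /ŋ/ → /b/, giving /bɹjʊ/.
Syllabifying with onset maximization leaves /b/, /ɹ/ stranded (at most one coda consonant is licensed; onsets are limited to one consonant).
Each unlicensed consonant becomes the onset of a new syllable: /b/ → /bi/, /ɹ/ → /ɹi/.

biɹijʊ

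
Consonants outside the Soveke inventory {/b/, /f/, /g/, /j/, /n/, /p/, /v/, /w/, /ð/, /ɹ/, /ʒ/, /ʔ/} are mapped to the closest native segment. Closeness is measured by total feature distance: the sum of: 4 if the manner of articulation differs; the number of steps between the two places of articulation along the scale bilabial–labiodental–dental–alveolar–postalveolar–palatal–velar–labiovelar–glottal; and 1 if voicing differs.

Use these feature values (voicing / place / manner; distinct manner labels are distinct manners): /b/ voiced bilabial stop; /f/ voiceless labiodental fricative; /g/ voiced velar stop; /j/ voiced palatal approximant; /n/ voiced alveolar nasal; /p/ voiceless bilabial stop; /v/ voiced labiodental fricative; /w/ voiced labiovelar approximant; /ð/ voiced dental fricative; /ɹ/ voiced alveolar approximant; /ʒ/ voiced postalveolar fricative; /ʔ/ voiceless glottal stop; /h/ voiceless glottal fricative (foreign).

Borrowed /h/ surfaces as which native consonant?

/ʔ/ is closest: manner differs (fricative→stop, +4), place distance 0 (glottal→glottal), same voicing; total 4. Next closest is /ʒ/ at distance 5.

ʔ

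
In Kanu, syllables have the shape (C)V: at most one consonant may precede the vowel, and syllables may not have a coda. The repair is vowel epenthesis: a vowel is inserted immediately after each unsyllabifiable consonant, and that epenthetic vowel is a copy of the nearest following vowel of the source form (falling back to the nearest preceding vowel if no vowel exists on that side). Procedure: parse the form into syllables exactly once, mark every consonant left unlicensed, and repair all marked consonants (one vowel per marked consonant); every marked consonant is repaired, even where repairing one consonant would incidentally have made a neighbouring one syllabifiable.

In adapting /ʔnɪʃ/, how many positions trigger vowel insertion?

2

The unsyllabifiable consonants are /ʔ/, /ʃ/; each receives one epenthetic vowel.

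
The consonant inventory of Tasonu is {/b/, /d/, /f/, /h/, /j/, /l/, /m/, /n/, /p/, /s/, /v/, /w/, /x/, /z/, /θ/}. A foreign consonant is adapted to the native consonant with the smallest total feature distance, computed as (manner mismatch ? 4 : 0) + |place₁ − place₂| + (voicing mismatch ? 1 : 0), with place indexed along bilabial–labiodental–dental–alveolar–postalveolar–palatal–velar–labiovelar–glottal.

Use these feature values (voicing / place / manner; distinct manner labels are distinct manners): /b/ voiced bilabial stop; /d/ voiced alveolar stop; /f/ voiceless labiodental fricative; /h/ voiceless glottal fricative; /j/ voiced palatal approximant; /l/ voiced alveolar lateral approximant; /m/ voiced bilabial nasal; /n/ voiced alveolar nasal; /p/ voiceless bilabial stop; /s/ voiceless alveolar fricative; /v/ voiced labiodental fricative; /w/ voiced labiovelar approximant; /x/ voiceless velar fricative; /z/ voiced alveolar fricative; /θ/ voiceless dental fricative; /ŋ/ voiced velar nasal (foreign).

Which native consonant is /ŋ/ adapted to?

/n/ is closest: same manner (nasal), place distance 3 (velar→alveolar), same voicing; total 3. Next closest is /j/ at distance 5.

n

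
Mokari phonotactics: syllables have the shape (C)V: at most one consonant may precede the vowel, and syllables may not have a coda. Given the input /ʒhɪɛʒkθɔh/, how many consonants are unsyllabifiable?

4

Under (C)V, the unsyllabifiable consonants are /ʒ/, /ʒ/, /k/, /h/ (no codas are permitted; onsets are limited to one consonant).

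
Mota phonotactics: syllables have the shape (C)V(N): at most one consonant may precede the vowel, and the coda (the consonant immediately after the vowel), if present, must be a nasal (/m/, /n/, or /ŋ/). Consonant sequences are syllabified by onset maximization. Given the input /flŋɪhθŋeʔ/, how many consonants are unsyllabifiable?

The consonants /f/, /l/, /h/, /θ/, /ʔ/ cannot be parsed into a legal (C)V(N) syllable (only a nasal (/m/, /n/, or /ŋ/) is licensed in coda position; onsets are limited to one consonant).

5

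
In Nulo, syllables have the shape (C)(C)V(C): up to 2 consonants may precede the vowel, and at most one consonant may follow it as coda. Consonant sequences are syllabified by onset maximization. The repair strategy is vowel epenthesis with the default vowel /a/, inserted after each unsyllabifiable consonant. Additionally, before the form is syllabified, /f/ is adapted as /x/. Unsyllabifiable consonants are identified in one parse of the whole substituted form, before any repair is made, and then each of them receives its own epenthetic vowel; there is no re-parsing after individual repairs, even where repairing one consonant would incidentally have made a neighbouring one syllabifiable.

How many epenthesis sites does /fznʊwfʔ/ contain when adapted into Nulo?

After substitution the input is /xznʊwxʔ/.
The unsyllabifiable consonants are /x/, /x/, /ʔ/; each receives one epenthetic vowel.

3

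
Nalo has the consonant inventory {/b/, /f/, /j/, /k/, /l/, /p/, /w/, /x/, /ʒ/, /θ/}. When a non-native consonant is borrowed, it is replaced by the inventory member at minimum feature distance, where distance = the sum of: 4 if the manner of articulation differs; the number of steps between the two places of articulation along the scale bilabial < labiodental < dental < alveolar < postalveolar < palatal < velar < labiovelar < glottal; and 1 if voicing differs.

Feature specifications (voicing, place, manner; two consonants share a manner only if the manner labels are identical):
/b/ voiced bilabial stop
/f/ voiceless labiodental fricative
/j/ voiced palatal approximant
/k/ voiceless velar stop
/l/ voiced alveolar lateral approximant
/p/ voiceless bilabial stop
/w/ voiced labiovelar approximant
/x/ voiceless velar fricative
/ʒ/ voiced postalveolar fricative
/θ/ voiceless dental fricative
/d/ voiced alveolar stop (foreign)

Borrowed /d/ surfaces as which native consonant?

b

/b/ is closest: same manner (stop), place distance 3 (alveolar→bilabial), same voicing; total 3. Next closest is /k/ at distance 4.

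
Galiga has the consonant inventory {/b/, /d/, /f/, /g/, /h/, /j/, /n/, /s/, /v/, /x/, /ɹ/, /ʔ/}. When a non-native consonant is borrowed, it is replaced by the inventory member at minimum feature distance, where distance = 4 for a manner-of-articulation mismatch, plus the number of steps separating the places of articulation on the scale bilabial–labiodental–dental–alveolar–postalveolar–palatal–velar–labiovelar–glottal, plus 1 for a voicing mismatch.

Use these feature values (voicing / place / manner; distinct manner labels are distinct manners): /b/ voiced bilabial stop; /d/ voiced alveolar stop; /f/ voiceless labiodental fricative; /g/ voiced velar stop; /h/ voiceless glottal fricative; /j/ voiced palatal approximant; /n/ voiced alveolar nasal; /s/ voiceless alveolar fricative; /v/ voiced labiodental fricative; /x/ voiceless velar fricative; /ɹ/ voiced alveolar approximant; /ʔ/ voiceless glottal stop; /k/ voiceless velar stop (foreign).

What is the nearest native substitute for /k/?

/g/ is closest: same manner (stop), place distance 0 (velar→velar), voicing differs (+1); total 1. Next closest is /ʔ/ at distance 2.

g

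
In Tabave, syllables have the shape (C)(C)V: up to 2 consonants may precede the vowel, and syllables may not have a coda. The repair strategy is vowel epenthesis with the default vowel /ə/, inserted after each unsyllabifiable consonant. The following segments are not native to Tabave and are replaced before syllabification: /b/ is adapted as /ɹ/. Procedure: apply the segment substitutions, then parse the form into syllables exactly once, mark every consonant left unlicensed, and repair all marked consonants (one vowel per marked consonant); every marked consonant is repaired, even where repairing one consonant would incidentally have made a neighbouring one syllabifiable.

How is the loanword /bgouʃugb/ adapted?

ɹgouʃugəɹə

Substitution: /b/ → /ɹ/, giving /ɹgouʃugɹ/.
Under (C)(C)V, the unsyllabifiable consonants are /g/, /ɹ/ (no codas are permitted; onsets may contain at most 2 consonants).
Each unlicensed consonant becomes the onset of a new syllable: /g/ → /gə/, /ɹ/ → /ɹə/.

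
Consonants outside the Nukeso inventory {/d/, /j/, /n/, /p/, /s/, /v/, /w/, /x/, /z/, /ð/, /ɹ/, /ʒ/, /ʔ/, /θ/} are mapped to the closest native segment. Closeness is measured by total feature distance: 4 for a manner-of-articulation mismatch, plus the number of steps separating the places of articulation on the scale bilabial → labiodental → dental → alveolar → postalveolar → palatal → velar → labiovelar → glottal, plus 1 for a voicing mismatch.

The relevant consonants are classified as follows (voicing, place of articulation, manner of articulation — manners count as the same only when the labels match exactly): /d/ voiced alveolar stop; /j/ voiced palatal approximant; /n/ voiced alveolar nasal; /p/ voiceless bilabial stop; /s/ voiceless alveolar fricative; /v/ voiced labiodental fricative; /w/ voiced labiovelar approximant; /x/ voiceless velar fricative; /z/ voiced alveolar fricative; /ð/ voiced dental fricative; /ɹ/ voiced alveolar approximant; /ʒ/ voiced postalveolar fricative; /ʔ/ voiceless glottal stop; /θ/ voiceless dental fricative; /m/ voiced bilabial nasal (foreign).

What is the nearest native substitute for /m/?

n

/n/ is closest: same manner (nasal), place distance 3 (bilabial→alveolar), same voicing; total 3. Next closest is /p/ at distance 5.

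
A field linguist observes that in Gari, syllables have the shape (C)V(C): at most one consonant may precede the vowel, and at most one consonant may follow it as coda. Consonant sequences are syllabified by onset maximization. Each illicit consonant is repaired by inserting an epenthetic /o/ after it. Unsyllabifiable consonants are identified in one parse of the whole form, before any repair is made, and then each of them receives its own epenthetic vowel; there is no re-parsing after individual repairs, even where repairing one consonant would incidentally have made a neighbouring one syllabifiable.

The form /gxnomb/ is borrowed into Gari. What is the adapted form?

The consonants /g/, /x/, /b/ cannot be parsed into a legal (C)V(C) syllable (at most one coda consonant is licensed; onsets are limited to one consonant).
Inserting the epenthetic vowel yields /g/ → /go/, /x/ → /xo/, /b/ → /bo/.

goxonombo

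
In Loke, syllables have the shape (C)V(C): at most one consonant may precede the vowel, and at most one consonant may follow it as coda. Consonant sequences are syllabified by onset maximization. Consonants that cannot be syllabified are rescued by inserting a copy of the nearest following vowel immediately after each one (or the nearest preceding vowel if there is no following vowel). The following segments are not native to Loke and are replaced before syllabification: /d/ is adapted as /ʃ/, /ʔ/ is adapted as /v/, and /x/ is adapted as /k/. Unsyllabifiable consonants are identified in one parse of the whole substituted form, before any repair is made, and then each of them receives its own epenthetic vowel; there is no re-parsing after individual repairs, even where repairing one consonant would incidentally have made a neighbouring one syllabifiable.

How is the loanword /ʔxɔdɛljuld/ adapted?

Substitution: /ʔ/ → /v/, /x/ → /k/, /d/ → /ʃ/, giving /vkɔʃɛljulʃ/.
Under (C)V(C), the unsyllabifiable consonants are /v/, /ʃ/ (at most one coda consonant is licensed; onsets are limited to one consonant).
Each unlicensed consonant becomes the onset of a new syllable: /v/ → /vɔ/, /ʃ/ → /ʃu/.

vɔkɔʃɛljulʃu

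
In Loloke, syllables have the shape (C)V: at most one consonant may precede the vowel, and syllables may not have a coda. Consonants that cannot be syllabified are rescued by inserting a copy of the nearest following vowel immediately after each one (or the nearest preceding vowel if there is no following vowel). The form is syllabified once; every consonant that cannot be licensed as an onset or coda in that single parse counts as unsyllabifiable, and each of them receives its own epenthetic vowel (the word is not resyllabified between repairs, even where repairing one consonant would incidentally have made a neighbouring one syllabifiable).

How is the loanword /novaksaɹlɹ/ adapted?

novakasaɹalaɹa

Syllabifying with onset maximization leaves /k/, /ɹ/, /l/, /ɹ/ stranded (no codas are permitted; onsets are limited to one consonant).
Each unlicensed consonant becomes the onset of a new syllable: /k/ → /ka/, /ɹ/ → /ɹa/, /l/ → /la/, /ɹ/ → /ɹa/.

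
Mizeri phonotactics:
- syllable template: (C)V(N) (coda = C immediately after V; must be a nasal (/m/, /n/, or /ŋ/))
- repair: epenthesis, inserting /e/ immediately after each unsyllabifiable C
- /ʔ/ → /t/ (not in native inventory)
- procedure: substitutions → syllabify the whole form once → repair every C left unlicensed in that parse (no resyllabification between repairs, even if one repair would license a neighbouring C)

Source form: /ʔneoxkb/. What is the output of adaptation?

teneoxekebe

Substitution: /ʔ/ → /t/, giving /tneoxkb/.
Syllabifying with onset maximization leaves /t/, /x/, /k/, /b/ stranded (only a nasal (/m/, /n/, or /ŋ/) is licensed in coda position; onsets are limited to one consonant).
Epenthesis after each stranded consonant: /t/ → /te/, /x/ → /xe/, /k/ → /ke/, /b/ → /be/.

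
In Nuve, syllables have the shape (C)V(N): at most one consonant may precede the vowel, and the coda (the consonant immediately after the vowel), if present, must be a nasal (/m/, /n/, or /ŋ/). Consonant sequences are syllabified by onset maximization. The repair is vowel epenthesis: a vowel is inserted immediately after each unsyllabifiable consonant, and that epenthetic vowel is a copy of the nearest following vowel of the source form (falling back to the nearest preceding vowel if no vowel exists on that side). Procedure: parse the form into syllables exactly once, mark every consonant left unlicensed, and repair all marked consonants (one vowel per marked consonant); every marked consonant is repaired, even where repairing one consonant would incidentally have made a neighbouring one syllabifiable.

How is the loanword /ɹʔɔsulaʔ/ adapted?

Under (C)V(N), the unsyllabifiable consonants are /ɹ/, /ʔ/ (only a nasal (/m/, /n/, or /ŋ/) is licensed in coda position; onsets are limited to one consonant).
Each unlicensed consonant becomes the onset of a new syllable: /ɹ/ → /ɹɔ/, /ʔ/ → /ʔa/.

ɹɔʔɔsulaʔa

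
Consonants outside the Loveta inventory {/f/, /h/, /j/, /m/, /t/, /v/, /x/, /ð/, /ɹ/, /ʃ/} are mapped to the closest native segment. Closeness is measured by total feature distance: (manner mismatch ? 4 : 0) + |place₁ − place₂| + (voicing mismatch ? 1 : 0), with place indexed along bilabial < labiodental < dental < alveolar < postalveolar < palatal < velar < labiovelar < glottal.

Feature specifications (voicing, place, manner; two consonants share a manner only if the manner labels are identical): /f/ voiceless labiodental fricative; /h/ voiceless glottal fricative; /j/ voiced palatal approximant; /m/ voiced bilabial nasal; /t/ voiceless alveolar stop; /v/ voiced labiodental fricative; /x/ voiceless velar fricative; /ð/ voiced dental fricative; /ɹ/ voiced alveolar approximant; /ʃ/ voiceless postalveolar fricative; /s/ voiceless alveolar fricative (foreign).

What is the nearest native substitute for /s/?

/ʃ/ is closest: same manner (fricative), place distance 1 (alveolar→postalveolar), same voicing; total 1. Next closest is /f/ at distance 2.

ʃ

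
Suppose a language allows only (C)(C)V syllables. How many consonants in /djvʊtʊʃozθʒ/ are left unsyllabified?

Under (C)(C)V, the unsyllabifiable consonants are /d/, /z/, /θ/, /ʒ/ (no codas are permitted; onsets may contain at most 2 consonants).

4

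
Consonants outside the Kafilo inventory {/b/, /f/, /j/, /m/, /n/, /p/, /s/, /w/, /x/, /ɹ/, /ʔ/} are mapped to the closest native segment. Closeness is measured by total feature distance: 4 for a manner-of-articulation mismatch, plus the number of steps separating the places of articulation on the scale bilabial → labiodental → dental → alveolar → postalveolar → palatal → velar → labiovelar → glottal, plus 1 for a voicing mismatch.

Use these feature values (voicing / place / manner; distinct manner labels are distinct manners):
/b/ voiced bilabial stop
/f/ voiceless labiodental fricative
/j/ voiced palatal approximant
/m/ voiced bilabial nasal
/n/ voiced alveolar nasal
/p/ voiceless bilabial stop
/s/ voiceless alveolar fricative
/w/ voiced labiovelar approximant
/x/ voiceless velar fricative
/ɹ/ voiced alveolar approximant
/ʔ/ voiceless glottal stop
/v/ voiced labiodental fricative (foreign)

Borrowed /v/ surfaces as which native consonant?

/f/ is closest: same manner (fricative), place distance 0 (labiodental→labiodental), voicing differs (+1); total 1. Next closest is /s/ at distance 3.

f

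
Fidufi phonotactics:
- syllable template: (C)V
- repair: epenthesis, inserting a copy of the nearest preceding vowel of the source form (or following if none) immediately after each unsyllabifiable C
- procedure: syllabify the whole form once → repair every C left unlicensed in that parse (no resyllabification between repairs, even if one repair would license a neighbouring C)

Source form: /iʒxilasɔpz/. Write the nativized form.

iʒixilasɔpɔzɔ

Syllabifying with onset maximization leaves /ʒ/, /p/, /z/ stranded (no codas are permitted; onsets are limited to one consonant).
Inserting the epenthetic vowel yields /ʒ/ → /ʒi/, /p/ → /pɔ/, /z/ → /zɔ/.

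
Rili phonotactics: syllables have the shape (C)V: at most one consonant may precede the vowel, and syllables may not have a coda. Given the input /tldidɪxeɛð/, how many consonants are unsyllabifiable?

3

Syllabifying with onset maximization leaves /t/, /l/, /ð/ stranded (no codas are permitted; onsets are limited to one consonant).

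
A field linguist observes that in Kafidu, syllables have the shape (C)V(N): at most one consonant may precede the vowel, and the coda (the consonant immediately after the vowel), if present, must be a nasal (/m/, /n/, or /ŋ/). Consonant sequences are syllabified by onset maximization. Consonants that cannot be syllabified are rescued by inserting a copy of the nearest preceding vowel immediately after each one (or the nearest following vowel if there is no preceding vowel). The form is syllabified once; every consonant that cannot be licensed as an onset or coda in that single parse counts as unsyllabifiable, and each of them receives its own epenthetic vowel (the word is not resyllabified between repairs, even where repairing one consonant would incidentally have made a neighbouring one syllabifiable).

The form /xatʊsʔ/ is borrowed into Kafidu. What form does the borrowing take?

xatʊsʊʔʊ

Under (C)V(N), the unsyllabifiable consonants are /s/, /ʔ/ (only a nasal (/m/, /n/, or /ŋ/) is licensed in coda position; onsets are limited to one consonant).
Epenthesis after each stranded consonant: /s/ → /sʊ/, /ʔ/ → /ʔʊ/.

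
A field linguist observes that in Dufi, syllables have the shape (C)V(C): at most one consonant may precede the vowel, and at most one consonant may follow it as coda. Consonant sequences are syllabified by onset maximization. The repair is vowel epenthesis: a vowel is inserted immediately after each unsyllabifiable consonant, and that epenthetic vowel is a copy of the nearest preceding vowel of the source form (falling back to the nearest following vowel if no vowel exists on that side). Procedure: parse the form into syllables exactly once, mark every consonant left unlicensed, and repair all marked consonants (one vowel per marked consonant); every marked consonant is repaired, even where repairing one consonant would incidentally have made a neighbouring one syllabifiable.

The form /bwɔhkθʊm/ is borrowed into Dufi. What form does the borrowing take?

bɔwɔhkɔθʊm

Syllabifying with onset maximization leaves /b/, /k/ stranded (at most one coda consonant is licensed; onsets are limited to one consonant).
Each unlicensed consonant becomes the onset of a new syllable: /b/ → /bɔ/, /k/ → /kɔ/.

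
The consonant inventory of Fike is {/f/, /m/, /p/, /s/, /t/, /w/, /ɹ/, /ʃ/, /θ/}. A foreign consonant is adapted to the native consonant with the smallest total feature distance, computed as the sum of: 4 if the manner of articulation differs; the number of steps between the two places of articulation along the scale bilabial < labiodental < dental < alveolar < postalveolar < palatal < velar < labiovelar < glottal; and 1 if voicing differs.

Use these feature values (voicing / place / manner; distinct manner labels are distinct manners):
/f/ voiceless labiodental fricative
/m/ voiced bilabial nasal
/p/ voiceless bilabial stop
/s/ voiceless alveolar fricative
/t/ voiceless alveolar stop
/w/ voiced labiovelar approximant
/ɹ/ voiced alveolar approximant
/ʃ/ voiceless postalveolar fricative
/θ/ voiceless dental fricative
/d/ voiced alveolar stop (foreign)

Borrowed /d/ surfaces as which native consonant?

/t/ is closest: same manner (stop), place distance 0 (alveolar→alveolar), voicing differs (+1); total 1. Next closest is /p/ at distance 4.

t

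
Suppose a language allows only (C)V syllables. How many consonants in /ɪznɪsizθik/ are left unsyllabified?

3

Under (C)V, the unsyllabifiable consonants are /z/, /z/, /k/ (no codas are permitted; onsets are limited to one consonant).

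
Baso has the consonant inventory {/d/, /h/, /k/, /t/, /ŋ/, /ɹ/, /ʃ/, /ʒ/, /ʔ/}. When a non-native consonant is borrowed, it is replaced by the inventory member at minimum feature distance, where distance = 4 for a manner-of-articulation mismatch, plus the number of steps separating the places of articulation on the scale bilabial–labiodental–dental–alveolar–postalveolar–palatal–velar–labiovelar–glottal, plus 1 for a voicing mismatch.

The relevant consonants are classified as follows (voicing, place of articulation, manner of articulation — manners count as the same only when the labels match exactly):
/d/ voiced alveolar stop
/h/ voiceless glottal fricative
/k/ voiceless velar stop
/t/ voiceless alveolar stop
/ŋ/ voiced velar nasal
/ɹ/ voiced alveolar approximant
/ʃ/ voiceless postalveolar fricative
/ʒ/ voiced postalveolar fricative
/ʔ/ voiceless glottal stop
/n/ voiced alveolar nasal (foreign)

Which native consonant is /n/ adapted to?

ŋ

/ŋ/ is closest: same manner (nasal), place distance 3 (alveolar→velar), same voicing; total 3. Next closest is /d/ at distance 4.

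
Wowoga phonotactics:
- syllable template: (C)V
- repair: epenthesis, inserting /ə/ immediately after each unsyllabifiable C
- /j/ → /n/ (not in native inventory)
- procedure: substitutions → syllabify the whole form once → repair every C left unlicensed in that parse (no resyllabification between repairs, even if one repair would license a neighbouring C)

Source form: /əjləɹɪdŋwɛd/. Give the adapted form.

Substitution: /j/ → /n/, giving /ənləɹɪdŋwɛd/.
Syllabifying with onset maximization leaves /n/, /d/, /ŋ/, /d/ stranded (no codas are permitted; onsets are limited to one consonant).
Inserting the epenthetic vowel yields /n/ → /nə/, /d/ → /də/, /ŋ/ → /ŋə/, /d/ → /də/.

ənələɹɪdəŋəwɛdə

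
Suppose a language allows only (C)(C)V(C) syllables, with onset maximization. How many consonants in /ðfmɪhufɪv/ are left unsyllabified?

The consonants /ð/ cannot be parsed into a legal (C)(C)V(C) syllable (at most one coda consonant is licensed; onsets may contain at most 2 consonants).

1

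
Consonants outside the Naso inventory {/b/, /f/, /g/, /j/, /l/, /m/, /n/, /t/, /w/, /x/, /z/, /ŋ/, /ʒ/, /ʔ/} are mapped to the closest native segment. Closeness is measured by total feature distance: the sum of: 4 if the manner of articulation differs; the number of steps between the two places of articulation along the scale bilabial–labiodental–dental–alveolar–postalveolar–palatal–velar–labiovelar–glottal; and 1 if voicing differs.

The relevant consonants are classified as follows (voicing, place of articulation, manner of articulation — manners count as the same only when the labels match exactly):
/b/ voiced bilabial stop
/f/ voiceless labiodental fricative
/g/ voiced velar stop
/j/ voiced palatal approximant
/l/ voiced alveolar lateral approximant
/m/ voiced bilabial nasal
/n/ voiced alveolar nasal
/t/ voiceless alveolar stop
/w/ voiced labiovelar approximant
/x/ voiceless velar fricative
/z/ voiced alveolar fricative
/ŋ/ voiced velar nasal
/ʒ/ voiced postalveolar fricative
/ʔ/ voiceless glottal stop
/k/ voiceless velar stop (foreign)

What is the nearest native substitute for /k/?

g

/g/ is closest: same manner (stop), place distance 0 (velar→velar), voicing differs (+1); total 1. Next closest is /ʔ/ at distance 2.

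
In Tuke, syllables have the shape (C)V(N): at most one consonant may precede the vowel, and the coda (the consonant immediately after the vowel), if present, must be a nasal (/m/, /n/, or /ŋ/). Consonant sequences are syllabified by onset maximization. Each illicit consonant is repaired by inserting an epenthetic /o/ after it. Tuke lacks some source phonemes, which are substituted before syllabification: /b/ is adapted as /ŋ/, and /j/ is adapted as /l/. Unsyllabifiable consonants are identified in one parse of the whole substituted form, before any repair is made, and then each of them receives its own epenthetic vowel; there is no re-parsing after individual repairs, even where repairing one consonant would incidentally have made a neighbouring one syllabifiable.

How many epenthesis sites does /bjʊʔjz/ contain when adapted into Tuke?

4

After substitution the input is /ŋlʊʔlz/.
The unsyllabifiable consonants are /ŋ/, /ʔ/, /l/, /z/; each receives one epenthetic vowel.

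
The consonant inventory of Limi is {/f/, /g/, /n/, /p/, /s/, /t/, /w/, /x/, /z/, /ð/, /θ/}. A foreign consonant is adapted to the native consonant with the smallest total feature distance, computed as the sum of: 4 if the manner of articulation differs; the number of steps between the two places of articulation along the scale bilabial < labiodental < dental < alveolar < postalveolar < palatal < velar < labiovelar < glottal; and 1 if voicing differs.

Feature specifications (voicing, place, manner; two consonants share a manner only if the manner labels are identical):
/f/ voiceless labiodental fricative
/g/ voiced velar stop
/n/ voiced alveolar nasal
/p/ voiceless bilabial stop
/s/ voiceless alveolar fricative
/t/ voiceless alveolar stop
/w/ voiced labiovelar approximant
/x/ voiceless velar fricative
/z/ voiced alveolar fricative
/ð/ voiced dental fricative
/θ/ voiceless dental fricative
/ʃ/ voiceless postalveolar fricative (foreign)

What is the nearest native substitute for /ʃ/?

s

/s/ is closest: same manner (fricative), place distance 1 (postalveolar→alveolar), same voicing; total 1. Next closest is /x/ at distance 2.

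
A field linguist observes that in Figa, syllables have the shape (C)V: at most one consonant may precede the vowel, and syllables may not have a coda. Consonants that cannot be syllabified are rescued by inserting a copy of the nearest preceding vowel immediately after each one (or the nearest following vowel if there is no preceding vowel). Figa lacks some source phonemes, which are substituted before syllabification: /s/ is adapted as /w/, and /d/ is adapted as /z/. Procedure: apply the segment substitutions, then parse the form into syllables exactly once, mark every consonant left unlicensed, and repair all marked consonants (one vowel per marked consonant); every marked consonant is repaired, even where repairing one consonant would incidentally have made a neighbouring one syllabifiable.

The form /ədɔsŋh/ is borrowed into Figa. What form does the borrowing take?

əzɔwɔŋɔhɔ

Substitution: /d/ → /z/, /s/ → /w/, giving /əzɔwŋh/.
Under (C)V, the unsyllabifiable consonants are /w/, /ŋ/, /h/ (no codas are permitted; onsets are limited to one consonant).
Epenthesis after each stranded consonant: /w/ → /wɔ/, /ŋ/ → /ŋɔ/, /h/ → /hɔ/.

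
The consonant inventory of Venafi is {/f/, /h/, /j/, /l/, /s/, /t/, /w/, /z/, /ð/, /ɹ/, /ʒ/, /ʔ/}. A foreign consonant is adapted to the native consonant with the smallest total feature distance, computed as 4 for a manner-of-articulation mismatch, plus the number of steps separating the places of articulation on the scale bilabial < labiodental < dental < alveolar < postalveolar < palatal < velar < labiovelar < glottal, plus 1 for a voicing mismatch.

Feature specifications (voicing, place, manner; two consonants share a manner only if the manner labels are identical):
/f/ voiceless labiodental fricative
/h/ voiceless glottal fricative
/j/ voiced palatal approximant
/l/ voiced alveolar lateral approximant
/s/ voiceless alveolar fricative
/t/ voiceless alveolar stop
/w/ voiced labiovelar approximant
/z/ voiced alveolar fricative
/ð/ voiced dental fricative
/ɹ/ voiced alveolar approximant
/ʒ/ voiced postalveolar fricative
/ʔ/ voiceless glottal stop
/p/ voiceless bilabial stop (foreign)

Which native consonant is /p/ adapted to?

t

/t/ is closest: same manner (stop), place distance 3 (bilabial→alveolar), same voicing; total 3. Next closest is /f/ at distance 5.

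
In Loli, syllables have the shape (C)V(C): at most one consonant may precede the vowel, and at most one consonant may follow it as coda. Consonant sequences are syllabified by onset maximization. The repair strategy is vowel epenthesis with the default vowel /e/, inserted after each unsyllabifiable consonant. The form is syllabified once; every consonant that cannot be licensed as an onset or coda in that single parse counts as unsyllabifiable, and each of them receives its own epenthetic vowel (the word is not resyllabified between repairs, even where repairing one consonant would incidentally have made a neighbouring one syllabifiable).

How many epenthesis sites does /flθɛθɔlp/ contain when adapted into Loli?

The unsyllabifiable consonants are /f/, /l/, /p/; each receives one epenthetic vowel.

3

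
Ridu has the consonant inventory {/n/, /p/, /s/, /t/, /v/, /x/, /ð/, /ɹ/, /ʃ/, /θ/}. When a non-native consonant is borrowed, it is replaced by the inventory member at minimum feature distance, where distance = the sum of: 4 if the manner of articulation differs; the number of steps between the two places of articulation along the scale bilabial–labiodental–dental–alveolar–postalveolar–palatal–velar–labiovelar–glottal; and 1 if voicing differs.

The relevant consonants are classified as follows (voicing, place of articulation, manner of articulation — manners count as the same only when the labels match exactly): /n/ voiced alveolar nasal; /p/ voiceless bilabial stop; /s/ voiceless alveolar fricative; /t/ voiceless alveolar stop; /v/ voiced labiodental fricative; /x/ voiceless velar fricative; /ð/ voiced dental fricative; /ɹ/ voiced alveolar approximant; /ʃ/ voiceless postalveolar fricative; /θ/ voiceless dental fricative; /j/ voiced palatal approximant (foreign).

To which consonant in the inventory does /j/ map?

ɹ

/ɹ/ is closest: same manner (approximant), place distance 2 (palatal→alveolar), same voicing; total 2. Next closest is /n/ at distance 6.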